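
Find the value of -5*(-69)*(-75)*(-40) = 1035000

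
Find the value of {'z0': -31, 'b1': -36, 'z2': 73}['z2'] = 73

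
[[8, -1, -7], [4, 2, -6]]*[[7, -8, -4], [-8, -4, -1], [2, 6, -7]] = [[50, -102, 18], [0, -76, 24]]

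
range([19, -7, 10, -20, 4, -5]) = 39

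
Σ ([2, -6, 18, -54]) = 2 + -6 + 18 + -54
= -40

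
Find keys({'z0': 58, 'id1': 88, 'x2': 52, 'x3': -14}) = ['z0', 'id1', 'x2', 'x3']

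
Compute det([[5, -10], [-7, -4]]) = (5)*(-4) - (-10)*(-7)
= -90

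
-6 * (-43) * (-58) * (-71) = 1062444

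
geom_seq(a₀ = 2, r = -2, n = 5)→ [2, -4, 8, -16, 32]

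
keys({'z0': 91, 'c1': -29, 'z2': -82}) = ['z0', 'c1', 'z2']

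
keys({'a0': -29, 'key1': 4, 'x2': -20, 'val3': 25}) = ['a0', 'key1', 'x2', 'val3']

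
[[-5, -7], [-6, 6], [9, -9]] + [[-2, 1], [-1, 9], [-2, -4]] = [[-7, -6], [-7, 15], [7, -13]]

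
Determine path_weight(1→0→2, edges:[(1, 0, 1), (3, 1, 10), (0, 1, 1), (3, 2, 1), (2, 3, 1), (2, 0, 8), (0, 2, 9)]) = w(1→0)=1 + w(0→2)=9
= 10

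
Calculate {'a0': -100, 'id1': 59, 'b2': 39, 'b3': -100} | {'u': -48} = {'a0': -100, 'id1': 59, 'b2': 39, 'b3': -100, 'u': -48}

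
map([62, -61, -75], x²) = (62)²=3844, (-61)²=3721, (-75)²=5625
= [3844, 3721, 5625]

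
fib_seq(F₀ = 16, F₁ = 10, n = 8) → F_2 = F_1 + F_0 = 26
F_3 = F_2 + F_1 = 36
F_4 = F_3 + F_2 = 62
...
= [16, 10, 26, 36, 62, 98, 160, 258]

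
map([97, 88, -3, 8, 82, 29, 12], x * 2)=97*2=194, 88*2=176, -3*2=-6, 8*2=16, 82*2=164, 29*2=58, 12*2=24
= [194, 176, -6, 16, 164, 58, 24]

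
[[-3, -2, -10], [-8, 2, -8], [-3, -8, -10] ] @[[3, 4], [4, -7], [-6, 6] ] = [[43, -58], [32, -94], [19, -16]]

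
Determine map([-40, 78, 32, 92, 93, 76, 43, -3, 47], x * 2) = -40*2=-80, 78*2=156, 32*2=64, 92*2=184, 93*2=186, 76*2=152, 43*2=86, -3*2=-6, 47*2=94
= [-80, 156, 64, 184, 186, 152, 86, -6, 94]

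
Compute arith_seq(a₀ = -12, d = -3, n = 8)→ [-12, -15, -18, -21, -24, -27, -30, -33]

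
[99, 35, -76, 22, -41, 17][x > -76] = keep x where x > -76: 99✓, 35✓, -76✗, 22✓, -41✓, 17✓
= [99, 35, 22, -41, 17]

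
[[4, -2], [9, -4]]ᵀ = [[4, 9], [-2, -4]]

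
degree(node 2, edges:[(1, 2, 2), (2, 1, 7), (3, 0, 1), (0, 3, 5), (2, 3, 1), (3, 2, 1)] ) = 4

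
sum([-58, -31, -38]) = -127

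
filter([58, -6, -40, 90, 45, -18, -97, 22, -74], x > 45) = keep x where x > 45: 58✓, -6✗, -40✗, 90✓, 45✗, -18✗, -97✗, 22✗, -74✗
= [58, 90]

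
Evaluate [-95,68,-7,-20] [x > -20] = keep x where x > -20: -95✗, 68✓, -7✓, -20✗
= [68, -7]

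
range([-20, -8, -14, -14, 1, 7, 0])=27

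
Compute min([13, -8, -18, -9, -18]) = -18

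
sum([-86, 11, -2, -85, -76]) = (-86) + 11 + (-2) + (-85) + (-76)
= -238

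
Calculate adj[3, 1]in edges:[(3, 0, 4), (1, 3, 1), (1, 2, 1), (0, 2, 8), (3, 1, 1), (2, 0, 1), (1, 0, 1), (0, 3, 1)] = 1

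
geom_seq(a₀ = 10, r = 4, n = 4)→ [10, 40, 160, 640]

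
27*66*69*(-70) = -8607060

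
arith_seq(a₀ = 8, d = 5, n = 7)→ [8, 13, 18, 23, 28, 33, 38]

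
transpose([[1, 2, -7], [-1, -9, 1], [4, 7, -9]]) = [[1, -1, 4], [2, -9, 7], [-7, 1, -9]]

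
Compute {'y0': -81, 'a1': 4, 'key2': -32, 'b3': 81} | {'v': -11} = {'y0': -81, 'a1': 4, 'key2': -32, 'b3': 81, 'v': -11}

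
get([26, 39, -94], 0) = 26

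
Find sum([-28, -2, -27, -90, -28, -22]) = (-28) + (-2) + (-27) + (-90) + (-28) + (-22)
= -197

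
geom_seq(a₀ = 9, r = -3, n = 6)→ [9, -27, 81, -243, 729, -2187]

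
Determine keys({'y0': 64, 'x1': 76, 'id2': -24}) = ['y0', 'x1', 'id2']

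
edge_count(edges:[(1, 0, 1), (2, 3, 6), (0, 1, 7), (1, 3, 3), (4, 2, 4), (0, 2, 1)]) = 6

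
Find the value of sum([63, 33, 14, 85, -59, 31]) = 63 + 33 + 14 + 85 + (-59) + 31
= 167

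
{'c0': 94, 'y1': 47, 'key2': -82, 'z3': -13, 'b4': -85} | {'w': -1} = {'c0': 94, 'y1': 47, 'key2': -82, 'z3': -13, 'b4': -85, 'w': -1}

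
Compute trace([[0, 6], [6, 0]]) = 0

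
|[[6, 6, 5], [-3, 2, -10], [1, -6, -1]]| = -370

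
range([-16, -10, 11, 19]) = 35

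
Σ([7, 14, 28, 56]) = 105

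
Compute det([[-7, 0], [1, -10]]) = (-7)*(-10) - (0)*(1)
= 70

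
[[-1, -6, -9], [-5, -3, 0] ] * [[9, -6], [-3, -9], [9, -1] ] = C[0][0] = (-1)*(9) + (-6)*(-3) + (-9)*(9) = -72
C[0][1] = (-1)*(-6) + (-6)*(-9) + (-9)*(-1) = 69
C[1][0] = (-5)*(9) + (-3)*(-3) + (0)*(9) = -36
C[1][1] = (-5)*(-6) + (-3)*(-9) + (0)*(-1) = 57
= [[-72, 69], [-36, 57]]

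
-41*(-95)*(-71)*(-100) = 27654500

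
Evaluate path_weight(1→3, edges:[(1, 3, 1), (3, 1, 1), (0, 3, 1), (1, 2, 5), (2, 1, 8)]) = w(1→3)=1
= 1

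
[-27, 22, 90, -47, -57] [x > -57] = keep x where x > -57: -27✓, 22✓, 90✓, -47✓, -57✗
= [-27, 22, 90, -47]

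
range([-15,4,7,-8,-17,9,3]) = 26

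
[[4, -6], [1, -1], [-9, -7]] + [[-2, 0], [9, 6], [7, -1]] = [[2, -6], [10, 5], [-2, -8]]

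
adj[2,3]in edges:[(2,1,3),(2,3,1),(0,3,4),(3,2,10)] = 1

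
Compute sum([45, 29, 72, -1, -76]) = 69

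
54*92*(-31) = -154008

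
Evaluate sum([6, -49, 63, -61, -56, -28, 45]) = 6 + (-49) + 63 + (-61) + (-56) + (-28) + 45
= -80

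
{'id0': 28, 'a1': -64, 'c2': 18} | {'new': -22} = {'id0': 28, 'a1': -64, 'c2': 18, 'new': -22}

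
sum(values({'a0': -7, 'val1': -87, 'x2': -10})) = (-7) + (-87) + (-10)
= -104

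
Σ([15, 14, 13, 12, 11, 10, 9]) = 84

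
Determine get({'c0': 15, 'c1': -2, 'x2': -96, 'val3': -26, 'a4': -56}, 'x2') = -96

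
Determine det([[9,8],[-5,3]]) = (9)*(3) - (8)*(-5)
= 67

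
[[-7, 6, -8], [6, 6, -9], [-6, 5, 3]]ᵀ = [[-7, 6, -6], [6, 6, 5], [-8, -9, 3]]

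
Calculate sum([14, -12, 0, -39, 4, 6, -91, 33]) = -85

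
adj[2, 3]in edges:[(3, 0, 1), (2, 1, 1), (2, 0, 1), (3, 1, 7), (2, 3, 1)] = 1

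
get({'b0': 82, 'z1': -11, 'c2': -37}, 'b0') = 82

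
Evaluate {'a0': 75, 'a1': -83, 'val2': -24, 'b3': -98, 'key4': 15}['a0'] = 75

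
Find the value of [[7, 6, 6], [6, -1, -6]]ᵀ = [[7, 6], [6, -1], [6, -6]]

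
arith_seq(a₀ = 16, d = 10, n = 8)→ [16, 26, 36, 46, 56, 66, 76, 86]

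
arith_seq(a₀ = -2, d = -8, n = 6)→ [-2, -10, -18, -26, -34, -42]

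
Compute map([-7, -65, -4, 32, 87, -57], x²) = (-7)²=49, (-65)²=4225, (-4)²=16, (32)²=1024, (87)²=7569, (-57)²=3249
= [49, 4225, 16, 1024, 7569, 3249]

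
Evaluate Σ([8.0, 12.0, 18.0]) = 38.0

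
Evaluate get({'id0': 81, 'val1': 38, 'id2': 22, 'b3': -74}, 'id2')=22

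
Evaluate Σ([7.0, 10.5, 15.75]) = 7.0 + 10.5 + 15.75
= 33.25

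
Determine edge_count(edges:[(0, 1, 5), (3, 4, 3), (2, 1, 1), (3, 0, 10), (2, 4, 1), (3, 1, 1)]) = 6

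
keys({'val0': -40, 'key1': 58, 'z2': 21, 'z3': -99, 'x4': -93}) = ['val0', 'key1', 'z2', 'z3', 'x4']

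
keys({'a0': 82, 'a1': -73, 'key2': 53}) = ['a0', 'a1', 'key2']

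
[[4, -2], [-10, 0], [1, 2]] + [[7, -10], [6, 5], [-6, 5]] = [[11, -12], [-4, 5], [-5, 7]]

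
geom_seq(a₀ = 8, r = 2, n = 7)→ [8, 16, 32, 64, 128, 256, 512]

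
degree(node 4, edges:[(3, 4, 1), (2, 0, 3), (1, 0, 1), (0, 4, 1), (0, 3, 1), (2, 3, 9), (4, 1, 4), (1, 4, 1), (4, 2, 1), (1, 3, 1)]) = incident: (3,4), (0,4), (4,1), (1,4), (4,2)
= 5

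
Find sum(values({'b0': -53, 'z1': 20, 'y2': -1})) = (-53) + 20 + (-1)
= -34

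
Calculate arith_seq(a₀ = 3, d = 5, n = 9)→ a_0 = 3 + 0*5 = 3
a_1 = 3 + 1*5 = 8
a_2 = 3 + 2*5 = 13
...
= [3, 8, 13, 18, 23, 28, 33, 38, 43]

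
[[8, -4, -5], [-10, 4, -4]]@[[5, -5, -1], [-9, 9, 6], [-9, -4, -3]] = C[0][0] = (8)*(5) + (-4)*(-9) + (-5)*(-9) = 121
C[0][1] = (8)*(-5) + (-4)*(9) + (-5)*(-4) = -56
C[0][2] = (8)*(-1) + (-4)*(6) + (-5)*(-3) = -17
C[1][0] = (-10)*(5) + (4)*(-9) + (-4)*(-9) = -50
C[1][1] = (-10)*(-5) + (4)*(9) + (-4)*(-4) = 102
C[1][2] = (-10)*(-1) + (4)*(6) + (-4)*(-3) = 46
= [[121, -56, -17], [-50, 102, 46]]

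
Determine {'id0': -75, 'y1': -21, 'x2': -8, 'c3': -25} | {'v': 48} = {'id0': -75, 'y1': -21, 'x2': -8, 'c3': -25, 'v': 48}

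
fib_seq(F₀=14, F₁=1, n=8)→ [14, 1, 15, 16, 31, 47, 78, 125]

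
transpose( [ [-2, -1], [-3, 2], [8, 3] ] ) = [[-2, -3, 8], [-1, 2, 3]]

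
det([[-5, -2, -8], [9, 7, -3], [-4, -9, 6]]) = (1)*(-5)*det([[7, -3], [-9, 6]]) + (-1)*(-2)*det([[9, -3], [-4, 6]]) + (1)*(-8)*det([[9, 7], [-4, -9]])
= -75 + 84 + 424
= 433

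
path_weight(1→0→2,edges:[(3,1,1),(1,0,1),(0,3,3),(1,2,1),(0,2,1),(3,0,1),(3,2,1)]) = 2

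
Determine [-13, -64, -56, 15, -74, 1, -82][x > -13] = keep x where x > -13: -13✗, -64✗, -56✗, 15✓, -74✗, 1✓, -82✗
= [15, 1]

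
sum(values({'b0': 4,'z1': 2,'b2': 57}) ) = 4 + 2 + 57
= 63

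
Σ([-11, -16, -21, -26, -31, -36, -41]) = (-11) + (-16) + (-21) + (-26) + (-31) + (-36) + (-41)
= -182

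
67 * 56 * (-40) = -150080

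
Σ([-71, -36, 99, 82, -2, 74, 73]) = (-71) + (-36) + 99 + 82 + (-2) + 74 + 73
= 219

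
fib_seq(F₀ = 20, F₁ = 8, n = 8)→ F_2 = F_1 + F_0 = 28
F_3 = F_2 + F_1 = 36
F_4 = F_3 + F_2 = 64
...
= [20, 8, 28, 36, 64, 100, 164, 264]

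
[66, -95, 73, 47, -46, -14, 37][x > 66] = keep x where x > 66: 66✗, -95✗, 73✓, 47✗, -46✗, -14✗, 37✗
= [73]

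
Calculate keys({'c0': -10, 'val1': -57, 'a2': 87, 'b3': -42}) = ['c0', 'val1', 'a2', 'b3']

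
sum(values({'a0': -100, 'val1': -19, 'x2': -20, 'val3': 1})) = -138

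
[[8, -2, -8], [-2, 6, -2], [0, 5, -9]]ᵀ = [[8, -2, 0], [-2, 6, 5], [-8, -2, -9]]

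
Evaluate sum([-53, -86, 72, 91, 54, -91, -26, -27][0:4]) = 24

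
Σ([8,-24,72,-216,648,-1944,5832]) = 8 + -24 + 72 + -216 + 648 + -1944 + 5832
= 4376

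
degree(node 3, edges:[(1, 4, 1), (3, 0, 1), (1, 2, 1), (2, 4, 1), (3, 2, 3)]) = incident: (3,0), (3,2)
= 2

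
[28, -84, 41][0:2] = [28, -84]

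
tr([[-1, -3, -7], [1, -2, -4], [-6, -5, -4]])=diagonal: (-1) + (-2) + (-4)
= -7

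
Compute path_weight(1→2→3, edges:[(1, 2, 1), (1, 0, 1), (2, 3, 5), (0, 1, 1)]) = w(1→2)=1 + w(2→3)=5
= 6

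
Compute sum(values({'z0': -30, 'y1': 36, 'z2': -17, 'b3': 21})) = (-30) + 36 + (-17) + 21
= 10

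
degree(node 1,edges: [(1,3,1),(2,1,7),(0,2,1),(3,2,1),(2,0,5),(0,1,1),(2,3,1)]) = incident: (1,3), (2,1), (0,1)
= 3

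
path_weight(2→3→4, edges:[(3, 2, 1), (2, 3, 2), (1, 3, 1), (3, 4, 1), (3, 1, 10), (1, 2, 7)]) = w(2→3)=2 + w(3→4)=1
= 3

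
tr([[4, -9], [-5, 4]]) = 8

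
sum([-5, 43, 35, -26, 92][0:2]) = 38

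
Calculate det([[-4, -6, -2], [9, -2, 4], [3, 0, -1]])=-146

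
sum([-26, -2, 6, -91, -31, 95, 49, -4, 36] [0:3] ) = -22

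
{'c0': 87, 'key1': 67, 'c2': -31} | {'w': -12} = {'c0': 87, 'key1': 67, 'c2': -31, 'w': -12}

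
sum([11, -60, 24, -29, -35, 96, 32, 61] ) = 11 + (-60) + 24 + (-29) + (-35) + 96 + 32 + 61
= 100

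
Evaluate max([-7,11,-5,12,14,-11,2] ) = 14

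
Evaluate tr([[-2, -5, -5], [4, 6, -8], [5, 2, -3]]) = 1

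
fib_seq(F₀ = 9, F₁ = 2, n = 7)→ [9, 2, 11, 13, 24, 37, 61]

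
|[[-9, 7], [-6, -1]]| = (-9)*(-1) - (7)*(-6)
= 51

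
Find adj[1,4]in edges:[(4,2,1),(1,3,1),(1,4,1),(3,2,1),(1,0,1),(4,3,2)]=1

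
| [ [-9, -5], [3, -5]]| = 60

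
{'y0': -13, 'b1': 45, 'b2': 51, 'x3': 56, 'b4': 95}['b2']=51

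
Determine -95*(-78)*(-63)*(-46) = 21474180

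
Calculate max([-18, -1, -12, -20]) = -1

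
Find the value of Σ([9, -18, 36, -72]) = 9 + -18 + 36 + -72
= -45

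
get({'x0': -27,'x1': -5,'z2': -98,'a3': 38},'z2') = -98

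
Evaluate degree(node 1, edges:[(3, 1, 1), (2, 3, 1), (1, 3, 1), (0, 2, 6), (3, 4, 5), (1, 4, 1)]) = 3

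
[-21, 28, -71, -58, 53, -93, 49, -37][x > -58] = [-21, 28, 53, 49, -37]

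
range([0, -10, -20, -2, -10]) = 20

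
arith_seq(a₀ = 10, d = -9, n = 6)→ [10, 1, -8, -17, -26, -35]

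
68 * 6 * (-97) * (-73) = 2889048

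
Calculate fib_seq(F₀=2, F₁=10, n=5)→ [2, 10, 12, 22, 34]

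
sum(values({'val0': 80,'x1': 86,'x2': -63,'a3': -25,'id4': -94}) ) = -16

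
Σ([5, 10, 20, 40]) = 5 + 10 + 20 + 40
= 75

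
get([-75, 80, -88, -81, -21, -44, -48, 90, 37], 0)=-75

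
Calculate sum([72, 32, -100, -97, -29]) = -122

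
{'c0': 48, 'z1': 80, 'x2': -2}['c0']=48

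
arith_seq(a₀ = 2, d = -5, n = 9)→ [2, -3, -8, -13, -18, -23, -28, -33, -38]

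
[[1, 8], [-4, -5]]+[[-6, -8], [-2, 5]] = [[-5, 0], [-6, 0]]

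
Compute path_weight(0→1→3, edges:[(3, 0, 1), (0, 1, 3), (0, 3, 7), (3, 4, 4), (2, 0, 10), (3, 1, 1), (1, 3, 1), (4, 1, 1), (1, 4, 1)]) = w(0→1)=3 + w(1→3)=1
= 4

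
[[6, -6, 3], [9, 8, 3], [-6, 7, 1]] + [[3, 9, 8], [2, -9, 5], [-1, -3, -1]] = [[9, 3, 11], [11, -1, 8], [-7, 4, 0]]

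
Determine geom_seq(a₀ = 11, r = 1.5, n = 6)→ a_0 = 11*1.5^0 = 11.0
a_1 = 11*1.5^1 = 16.5
a_2 = 11*1.5^2 = 24.75
...
= [11.0, 16.5, 24.75, 37.125, 55.6875, 83.53125]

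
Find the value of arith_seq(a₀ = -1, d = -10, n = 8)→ [-1, -11, -21, -31, -41, -51, -61, -71]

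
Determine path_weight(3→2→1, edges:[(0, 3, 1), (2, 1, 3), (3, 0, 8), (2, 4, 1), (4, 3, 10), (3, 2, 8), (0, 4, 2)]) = w(3→2)=8 + w(2→1)=3
= 11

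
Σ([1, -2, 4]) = 1 + -2 + 4
= 3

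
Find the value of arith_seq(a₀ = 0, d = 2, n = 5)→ a_0 = 0 + 0*2 = 0
a_1 = 0 + 1*2 = 2
a_2 = 0 + 2*2 = 4
...
= [0, 2, 4, 6, 8]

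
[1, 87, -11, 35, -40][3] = 35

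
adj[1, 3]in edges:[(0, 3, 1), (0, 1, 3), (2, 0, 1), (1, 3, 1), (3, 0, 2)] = 1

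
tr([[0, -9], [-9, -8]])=-8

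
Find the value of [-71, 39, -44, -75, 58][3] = -75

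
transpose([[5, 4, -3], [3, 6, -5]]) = [[5, 3], [4, 6], [-3, -5]]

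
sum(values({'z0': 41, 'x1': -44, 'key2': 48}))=41 + (-44) + 48
= 45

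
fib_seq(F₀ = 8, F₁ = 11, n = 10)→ F_2 = F_1 + F_0 = 19
F_3 = F_2 + F_1 = 30
F_4 = F_3 + F_2 = 49
...
= [8, 11, 19, 30, 49, 79, 128, 207, 335, 542]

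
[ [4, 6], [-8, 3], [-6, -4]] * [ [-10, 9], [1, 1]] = [[-34, 42], [83, -69], [56, -58]]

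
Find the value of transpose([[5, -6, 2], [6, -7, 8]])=[[5, 6], [-6, -7], [2, 8]]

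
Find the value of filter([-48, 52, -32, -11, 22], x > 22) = [52]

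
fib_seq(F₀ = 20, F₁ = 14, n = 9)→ [20, 14, 34, 48, 82, 130, 212, 342, 554]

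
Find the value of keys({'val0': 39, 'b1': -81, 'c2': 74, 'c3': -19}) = ['val0', 'b1', 'c2', 'c3']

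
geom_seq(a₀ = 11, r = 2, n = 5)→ [11, 22, 44, 88, 176]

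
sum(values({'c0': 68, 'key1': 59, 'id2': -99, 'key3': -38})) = -10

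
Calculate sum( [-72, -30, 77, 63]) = (-72) + (-30) + 77 + 63
= 38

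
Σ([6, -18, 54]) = 6 + -18 + 54
= 42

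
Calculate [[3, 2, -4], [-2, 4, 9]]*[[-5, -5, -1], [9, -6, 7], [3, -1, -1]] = [[-9, -23, 15], [73, -23, 21]]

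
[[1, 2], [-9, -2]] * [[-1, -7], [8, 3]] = C[0][0] = (1)*(-1) + (2)*(8) = 15
C[0][1] = (1)*(-7) + (2)*(3) = -1
C[1][0] = (-9)*(-1) + (-2)*(8) = -7
C[1][1] = (-9)*(-7) + (-2)*(3) = 57
= [[15, -1], [-7, 57]]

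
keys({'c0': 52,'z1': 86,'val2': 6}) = ['c0', 'z1', 'val2']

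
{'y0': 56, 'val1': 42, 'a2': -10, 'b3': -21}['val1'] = 42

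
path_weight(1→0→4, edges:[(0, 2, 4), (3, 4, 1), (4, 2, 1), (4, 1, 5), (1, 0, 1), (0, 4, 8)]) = w(1→0)=1 + w(0→4)=8
= 9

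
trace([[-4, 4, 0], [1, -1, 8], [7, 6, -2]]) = diagonal: (-4) + (-1) + (-2)
= -7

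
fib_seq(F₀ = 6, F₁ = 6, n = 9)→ [6, 6, 12, 18, 30, 48, 78, 126, 204]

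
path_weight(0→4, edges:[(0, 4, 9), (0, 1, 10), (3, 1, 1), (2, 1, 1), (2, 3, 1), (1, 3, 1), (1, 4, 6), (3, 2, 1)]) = w(0→4)=9
= 9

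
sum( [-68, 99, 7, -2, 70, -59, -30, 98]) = (-68) + 99 + 7 + (-2) + 70 + (-59) + (-30) + 98
= 115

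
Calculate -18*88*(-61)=96624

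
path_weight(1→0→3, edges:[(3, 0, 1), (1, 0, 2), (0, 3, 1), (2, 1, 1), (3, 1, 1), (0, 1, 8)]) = w(1→0)=2 + w(0→3)=1
= 3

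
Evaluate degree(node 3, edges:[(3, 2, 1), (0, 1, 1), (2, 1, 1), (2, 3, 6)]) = incident: (3,2), (2,3)
= 2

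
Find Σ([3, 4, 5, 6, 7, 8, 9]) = 3 + 4 + 5 + 6 + 7 + 8 + 9
= 42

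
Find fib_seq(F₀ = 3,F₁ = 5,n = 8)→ F_2 = F_1 + F_0 = 8
F_3 = F_2 + F_1 = 13
F_4 = F_3 + F_2 = 21
...
= [3, 5, 8, 13, 21, 34, 55, 89]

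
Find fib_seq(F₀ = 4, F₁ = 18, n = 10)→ [4, 18, 22, 40, 62, 102, 164, 266, 430, 696]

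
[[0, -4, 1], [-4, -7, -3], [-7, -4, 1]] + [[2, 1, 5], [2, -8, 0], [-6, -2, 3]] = [[2, -3, 6], [-2, -15, -3], [-13, -6, 4]]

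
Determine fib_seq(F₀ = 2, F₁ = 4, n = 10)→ F_2 = F_1 + F_0 = 6
F_3 = F_2 + F_1 = 10
F_4 = F_3 + F_2 = 16
...
= [2, 4, 6, 10, 16, 26, 42, 68, 110, 178]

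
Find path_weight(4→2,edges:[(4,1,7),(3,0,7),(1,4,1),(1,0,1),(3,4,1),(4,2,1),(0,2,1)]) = w(4→2)=1
= 1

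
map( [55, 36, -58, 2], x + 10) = 55+10=65, 36+10=46, -58+10=-48, 2+10=12
= [65, 46, -48, 12]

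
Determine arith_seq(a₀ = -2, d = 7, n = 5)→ [-2, 5, 12, 19, 26]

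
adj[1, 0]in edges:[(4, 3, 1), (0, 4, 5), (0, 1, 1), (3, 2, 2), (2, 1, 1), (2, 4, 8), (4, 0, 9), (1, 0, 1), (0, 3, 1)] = 1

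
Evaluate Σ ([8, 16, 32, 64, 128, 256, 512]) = 8 + 16 + 32 + 64 + 128 + 256 + 512
= 1016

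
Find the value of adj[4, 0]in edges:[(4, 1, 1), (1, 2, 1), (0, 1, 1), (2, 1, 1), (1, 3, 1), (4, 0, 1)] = 1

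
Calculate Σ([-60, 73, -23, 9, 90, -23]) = (-60) + 73 + (-23) + 9 + 90 + (-23)
= 66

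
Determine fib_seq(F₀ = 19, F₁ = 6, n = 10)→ [19, 6, 25, 31, 56, 87, 143, 230, 373, 603]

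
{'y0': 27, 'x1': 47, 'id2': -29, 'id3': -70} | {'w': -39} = {'y0': 27, 'x1': 47, 'id2': -29, 'id3': -70, 'w': -39}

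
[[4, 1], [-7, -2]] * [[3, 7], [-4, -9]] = C[0][0] = (4)*(3) + (1)*(-4) = 8
C[0][1] = (4)*(7) + (1)*(-9) = 19
C[1][0] = (-7)*(3) + (-2)*(-4) = -13
C[1][1] = (-7)*(7) + (-2)*(-9) = -31
= [[8, 19], [-13, -31]]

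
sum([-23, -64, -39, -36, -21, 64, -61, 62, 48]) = (-23) + (-64) + (-39) + (-36) + (-21) + 64 + (-61) + 62 + 48
= -70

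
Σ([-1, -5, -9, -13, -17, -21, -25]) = -91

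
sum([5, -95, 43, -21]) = -68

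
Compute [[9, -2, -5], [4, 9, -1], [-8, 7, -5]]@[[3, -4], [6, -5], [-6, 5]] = C[0][0] = (9)*(3) + (-2)*(6) + (-5)*(-6) = 45
C[0][1] = (9)*(-4) + (-2)*(-5) + (-5)*(5) = -51
C[1][0] = (4)*(3) + (9)*(6) + (-1)*(-6) = 72
C[1][1] = (4)*(-4) + (9)*(-5) + (-1)*(5) = -66
C[2][0] = (-8)*(3) + (7)*(6) + (-5)*(-6) = 48
C[2][1] = (-8)*(-4) + (7)*(-5) + (-5)*(5) = -28
= [[45, -51], [72, -66], [48, -28]]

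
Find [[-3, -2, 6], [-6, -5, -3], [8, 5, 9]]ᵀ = [[-3, -6, 8], [-2, -5, 5], [6, -3, 9]]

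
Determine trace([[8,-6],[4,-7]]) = diagonal: 8 + (-7)
= 1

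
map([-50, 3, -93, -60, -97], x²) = [2500, 9, 8649, 3600, 9409]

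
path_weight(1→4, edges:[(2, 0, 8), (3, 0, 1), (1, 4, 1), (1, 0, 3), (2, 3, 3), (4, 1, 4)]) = 1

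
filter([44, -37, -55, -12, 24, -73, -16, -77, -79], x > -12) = [44, 24]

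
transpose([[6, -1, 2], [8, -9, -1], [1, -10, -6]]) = [[6, 8, 1], [-1, -9, -10], [2, -1, -6]]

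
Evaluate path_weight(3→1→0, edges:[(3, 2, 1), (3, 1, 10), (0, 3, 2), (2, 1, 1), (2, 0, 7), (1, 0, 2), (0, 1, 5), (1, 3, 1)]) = w(3→1)=10 + w(1→0)=2
= 12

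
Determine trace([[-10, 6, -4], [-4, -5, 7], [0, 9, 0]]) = diagonal: (-10) + (-5) + 0
= -15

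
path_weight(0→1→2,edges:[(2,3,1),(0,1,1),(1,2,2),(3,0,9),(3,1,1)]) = w(0→1)=1 + w(1→2)=2
= 3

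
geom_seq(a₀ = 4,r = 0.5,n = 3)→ a_0 = 4*0.5^0 = 4.0
a_1 = 4*0.5^1 = 2.0
a_2 = 4*0.5^2 = 1.0
= [4.0, 2.0, 1.0]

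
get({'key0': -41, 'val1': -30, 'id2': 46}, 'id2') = 46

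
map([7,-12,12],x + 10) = [17, -2, 22]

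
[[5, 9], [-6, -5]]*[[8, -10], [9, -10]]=C[0][0] = (5)*(8) + (9)*(9) = 121
C[0][1] = (5)*(-10) + (9)*(-10) = -140
C[1][0] = (-6)*(8) + (-5)*(9) = -93
C[1][1] = (-6)*(-10) + (-5)*(-10) = 110
= [[121, -140], [-93, 110]]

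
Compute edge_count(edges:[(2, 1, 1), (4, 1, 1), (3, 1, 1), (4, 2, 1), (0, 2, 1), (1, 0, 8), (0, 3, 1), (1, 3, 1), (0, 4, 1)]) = 9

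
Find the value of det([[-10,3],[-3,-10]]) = 109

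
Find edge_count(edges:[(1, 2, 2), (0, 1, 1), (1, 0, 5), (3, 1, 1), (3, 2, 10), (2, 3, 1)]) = 6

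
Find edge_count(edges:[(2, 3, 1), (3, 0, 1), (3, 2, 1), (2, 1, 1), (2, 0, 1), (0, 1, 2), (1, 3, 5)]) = 7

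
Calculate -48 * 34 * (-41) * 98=6557376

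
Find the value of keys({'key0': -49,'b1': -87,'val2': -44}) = ['key0', 'b1', 'val2']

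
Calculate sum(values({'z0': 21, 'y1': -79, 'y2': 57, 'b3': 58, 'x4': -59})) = -2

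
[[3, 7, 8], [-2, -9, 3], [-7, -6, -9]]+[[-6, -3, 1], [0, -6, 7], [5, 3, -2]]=[[-3, 4, 9], [-2, -15, 10], [-2, -3, -11]]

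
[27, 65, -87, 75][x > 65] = [75]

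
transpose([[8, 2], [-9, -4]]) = [[8, -9], [2, -4]]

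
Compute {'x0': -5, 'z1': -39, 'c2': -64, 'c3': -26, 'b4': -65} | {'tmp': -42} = {'x0': -5, 'z1': -39, 'c2': -64, 'c3': -26, 'b4': -65, 'tmp': -42}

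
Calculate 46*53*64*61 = 9517952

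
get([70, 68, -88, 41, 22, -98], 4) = 22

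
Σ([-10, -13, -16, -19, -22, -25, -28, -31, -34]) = -198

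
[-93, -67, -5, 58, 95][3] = 58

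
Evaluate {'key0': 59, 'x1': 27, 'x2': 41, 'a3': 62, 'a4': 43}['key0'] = 59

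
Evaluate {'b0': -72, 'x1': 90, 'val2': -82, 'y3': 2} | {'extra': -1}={'b0': -72, 'x1': 90, 'val2': -82, 'y3': 2, 'extra': -1}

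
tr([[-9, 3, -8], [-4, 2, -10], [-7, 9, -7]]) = -14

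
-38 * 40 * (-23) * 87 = 3041520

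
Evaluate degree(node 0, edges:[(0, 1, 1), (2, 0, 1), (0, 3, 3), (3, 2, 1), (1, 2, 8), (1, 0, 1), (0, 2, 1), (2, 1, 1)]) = incident: (0,1), (2,0), (0,3), (1,0), (0,2)
= 5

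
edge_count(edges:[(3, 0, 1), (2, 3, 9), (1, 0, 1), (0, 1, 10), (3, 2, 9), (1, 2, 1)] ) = 6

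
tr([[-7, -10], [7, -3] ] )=-10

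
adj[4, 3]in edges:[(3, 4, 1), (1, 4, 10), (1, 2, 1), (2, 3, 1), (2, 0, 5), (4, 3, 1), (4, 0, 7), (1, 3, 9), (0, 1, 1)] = 1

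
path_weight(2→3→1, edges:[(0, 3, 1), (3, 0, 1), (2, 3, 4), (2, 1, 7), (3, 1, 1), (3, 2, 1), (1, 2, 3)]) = w(2→3)=4 + w(3→1)=1
= 5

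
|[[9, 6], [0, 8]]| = (9)*(8) - (6)*(0)
= 72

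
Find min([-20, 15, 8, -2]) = -20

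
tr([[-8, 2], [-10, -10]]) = -18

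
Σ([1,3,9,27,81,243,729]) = 1 + 3 + 9 + 27 + 81 + 243 + 729
= 1093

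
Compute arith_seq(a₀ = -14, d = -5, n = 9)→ [-14, -19, -24, -29, -34, -39, -44, -49, -54]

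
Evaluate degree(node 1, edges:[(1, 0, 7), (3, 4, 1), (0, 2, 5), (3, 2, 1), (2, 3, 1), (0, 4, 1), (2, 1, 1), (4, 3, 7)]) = incident: (1,0), (2,1)
= 2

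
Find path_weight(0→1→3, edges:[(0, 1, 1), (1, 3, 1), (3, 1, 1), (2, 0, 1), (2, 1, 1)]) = w(0→1)=1 + w(1→3)=1
= 2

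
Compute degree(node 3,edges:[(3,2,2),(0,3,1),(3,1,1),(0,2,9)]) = incident: (3,2), (0,3), (3,1)
= 3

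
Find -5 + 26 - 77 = -56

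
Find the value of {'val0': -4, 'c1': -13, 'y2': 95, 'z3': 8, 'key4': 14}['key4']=14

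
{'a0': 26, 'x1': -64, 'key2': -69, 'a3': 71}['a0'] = 26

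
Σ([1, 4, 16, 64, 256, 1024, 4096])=1 + 4 + 16 + 64 + 256 + 1024 + 4096
= 5461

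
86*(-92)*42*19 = -6313776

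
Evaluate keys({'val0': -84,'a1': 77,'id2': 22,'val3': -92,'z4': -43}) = ['val0', 'a1', 'id2', 'val3', 'z4']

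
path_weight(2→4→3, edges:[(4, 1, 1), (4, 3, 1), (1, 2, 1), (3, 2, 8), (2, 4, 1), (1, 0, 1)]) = w(2→4)=1 + w(4→3)=1
= 2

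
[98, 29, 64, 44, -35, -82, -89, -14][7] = -14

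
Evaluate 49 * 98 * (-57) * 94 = -25729116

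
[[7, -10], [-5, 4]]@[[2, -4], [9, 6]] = C[0][0] = (7)*(2) + (-10)*(9) = -76
C[0][1] = (7)*(-4) + (-10)*(6) = -88
C[1][0] = (-5)*(2) + (4)*(9) = 26
C[1][1] = (-5)*(-4) + (4)*(6) = 44
= [[-76, -88], [26, 44]]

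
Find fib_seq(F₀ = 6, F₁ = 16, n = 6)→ [6, 16, 22, 38, 60, 98]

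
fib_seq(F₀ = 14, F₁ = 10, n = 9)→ F_2 = F_1 + F_0 = 24
F_3 = F_2 + F_1 = 34
F_4 = F_3 + F_2 = 58
...
= [14, 10, 24, 34, 58, 92, 150, 242, 392]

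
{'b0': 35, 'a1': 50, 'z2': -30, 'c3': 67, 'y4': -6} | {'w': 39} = {'b0': 35, 'a1': 50, 'z2': -30, 'c3': 67, 'y4': -6, 'w': 39}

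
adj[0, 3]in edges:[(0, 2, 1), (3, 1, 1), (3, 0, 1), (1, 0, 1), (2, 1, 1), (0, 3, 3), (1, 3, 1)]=3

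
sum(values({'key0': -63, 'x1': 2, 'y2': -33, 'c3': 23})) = (-63) + 2 + (-33) + 23
= -71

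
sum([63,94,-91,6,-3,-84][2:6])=slice → [-91, 6, -3, -84]
(-91) + 6 + (-3) + (-84)
= -172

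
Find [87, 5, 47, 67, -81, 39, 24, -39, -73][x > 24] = [87, 47, 67, 39]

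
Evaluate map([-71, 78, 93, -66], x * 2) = [-142, 156, 186, -132]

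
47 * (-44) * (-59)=122012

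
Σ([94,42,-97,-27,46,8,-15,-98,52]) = 94 + 42 + (-97) + (-27) + 46 + 8 + (-15) + (-98) + 52
= 5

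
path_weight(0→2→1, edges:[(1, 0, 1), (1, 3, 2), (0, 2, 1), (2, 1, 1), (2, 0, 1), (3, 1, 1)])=w(0→2)=1 + w(2→1)=1
= 2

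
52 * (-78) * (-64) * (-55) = -14277120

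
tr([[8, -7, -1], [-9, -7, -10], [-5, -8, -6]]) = diagonal: 8 + (-7) + (-6)
= -5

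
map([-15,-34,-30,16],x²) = (-15)²=225, (-34)²=1156, (-30)²=900, (16)²=256
= [225, 1156, 900, 256]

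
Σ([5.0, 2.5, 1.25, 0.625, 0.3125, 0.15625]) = 5.0 + 2.5 + 1.25 + 0.625 + 0.3125 + 0.15625
= 9.84375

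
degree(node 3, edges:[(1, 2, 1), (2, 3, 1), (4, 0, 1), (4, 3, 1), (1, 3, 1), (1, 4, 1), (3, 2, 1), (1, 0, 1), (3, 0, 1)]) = 5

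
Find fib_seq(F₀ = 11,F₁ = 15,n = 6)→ F_2 = F_1 + F_0 = 26
F_3 = F_2 + F_1 = 41
F_4 = F_3 + F_2 = 67
...
= [11, 15, 26, 41, 67, 108]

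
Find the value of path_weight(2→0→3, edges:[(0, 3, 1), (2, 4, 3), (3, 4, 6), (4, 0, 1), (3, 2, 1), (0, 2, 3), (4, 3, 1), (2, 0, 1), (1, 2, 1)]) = 2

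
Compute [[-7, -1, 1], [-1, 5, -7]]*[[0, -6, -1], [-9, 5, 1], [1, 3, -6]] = C[0][0] = (-7)*(0) + (-1)*(-9) + (1)*(1) = 10
C[0][1] = (-7)*(-6) + (-1)*(5) + (1)*(3) = 40
C[0][2] = (-7)*(-1) + (-1)*(1) + (1)*(-6) = 0
C[1][0] = (-1)*(0) + (5)*(-9) + (-7)*(1) = -52
C[1][1] = (-1)*(-6) + (5)*(5) + (-7)*(3) = 10
C[1][2] = (-1)*(-1) + (5)*(1) + (-7)*(-6) = 48
= [[10, 40, 0], [-52, 10, 48]]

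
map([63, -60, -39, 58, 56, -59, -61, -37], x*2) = 63*2=126, -60*2=-120, -39*2=-78, 58*2=116, 56*2=112, -59*2=-118, -61*2=-122, -37*2=-74
= [126, -120, -78, 116, 112, -118, -122, -74]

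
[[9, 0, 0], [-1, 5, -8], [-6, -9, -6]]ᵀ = [[9, -1, -6], [0, 5, -9], [0, -8, -6]]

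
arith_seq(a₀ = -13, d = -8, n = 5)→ a_0 = -13 + 0*-8 = -13
a_1 = -13 + 1*-8 = -21
a_2 = -13 + 2*-8 = -29
...
= [-13, -21, -29, -37, -45]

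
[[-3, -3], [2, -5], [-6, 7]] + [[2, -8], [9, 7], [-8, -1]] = [[-1, -11], [11, 2], [-14, 6]]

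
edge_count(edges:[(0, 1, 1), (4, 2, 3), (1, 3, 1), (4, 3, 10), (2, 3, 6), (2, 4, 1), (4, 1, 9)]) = 7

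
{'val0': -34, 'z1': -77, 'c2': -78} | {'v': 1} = {'val0': -34, 'z1': -77, 'c2': -78, 'v': 1}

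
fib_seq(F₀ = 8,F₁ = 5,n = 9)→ [8, 5, 13, 18, 31, 49, 80, 129, 209]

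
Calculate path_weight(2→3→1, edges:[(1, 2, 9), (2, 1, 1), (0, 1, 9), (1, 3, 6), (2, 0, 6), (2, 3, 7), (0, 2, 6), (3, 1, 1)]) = w(2→3)=7 + w(3→1)=1
= 8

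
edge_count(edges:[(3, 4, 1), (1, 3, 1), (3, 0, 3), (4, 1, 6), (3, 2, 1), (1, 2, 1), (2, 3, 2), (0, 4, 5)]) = 8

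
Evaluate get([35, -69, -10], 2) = -10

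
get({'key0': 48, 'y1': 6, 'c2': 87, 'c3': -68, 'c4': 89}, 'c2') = 87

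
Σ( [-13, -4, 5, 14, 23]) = (-13) + (-4) + 5 + 14 + 23
= 25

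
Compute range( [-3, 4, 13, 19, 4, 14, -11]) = 30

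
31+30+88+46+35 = 230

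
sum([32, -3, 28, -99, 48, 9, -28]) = 32 + (-3) + 28 + (-99) + 48 + 9 + (-28)
= -13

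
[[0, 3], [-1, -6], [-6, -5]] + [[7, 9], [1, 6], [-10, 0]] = [[7, 12], [0, 0], [-16, -5]]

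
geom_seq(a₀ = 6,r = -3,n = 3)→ a_0 = 6*(-3)^0 = 6
a_1 = 6*(-3)^1 = -18
a_2 = 6*(-3)^2 = 54
= [6, -18, 54]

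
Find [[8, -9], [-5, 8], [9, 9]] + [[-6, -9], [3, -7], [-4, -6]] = [[2, -18], [-2, 1], [5, 3]]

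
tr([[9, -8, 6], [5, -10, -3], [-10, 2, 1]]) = diagonal: 9 + (-10) + 1
= 0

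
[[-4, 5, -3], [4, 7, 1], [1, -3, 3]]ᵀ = [[-4, 4, 1], [5, 7, -3], [-3, 1, 3]]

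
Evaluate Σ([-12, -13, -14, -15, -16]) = -70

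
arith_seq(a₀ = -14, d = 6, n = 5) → a_0 = -14 + 0*6 = -14
a_1 = -14 + 1*6 = -8
a_2 = -14 + 2*6 = -2
...
= [-14, -8, -2, 4, 10]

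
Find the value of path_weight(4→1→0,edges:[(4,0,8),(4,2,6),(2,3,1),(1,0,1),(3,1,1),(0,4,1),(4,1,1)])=2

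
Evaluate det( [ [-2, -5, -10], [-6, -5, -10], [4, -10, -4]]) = (1)*(-2)*det([[-5, -10], [-10, -4]]) + (-1)*(-5)*det([[-6, -10], [4, -4]]) + (1)*(-10)*det([[-6, -5], [4, -10]])
= 160 + 320 + -800
= -320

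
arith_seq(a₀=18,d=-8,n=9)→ a_0 = 18 + 0*-8 = 18
a_1 = 18 + 1*-8 = 10
a_2 = 18 + 2*-8 = 2
...
= [18, 10, 2, -6, -14, -22, -30, -38, -46]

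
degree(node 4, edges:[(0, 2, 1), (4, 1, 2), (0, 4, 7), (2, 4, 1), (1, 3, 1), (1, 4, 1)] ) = 4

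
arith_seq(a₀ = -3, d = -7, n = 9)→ a_0 = -3 + 0*-7 = -3
a_1 = -3 + 1*-7 = -10
a_2 = -3 + 2*-7 = -17
...
= [-3, -10, -17, -24, -31, -38, -45, -52, -59]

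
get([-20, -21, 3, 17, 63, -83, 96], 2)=3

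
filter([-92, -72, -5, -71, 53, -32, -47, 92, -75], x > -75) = keep x where x > -75: -92✗, -72✓, -5✓, -71✓, 53✓, -32✓, -47✓, 92✓, -75✗
= [-72, -5, -71, 53, -32, -47, 92]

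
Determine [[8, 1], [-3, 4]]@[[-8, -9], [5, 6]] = C[0][0] = (8)*(-8) + (1)*(5) = -59
C[0][1] = (8)*(-9) + (1)*(6) = -66
C[1][0] = (-3)*(-8) + (4)*(5) = 44
C[1][1] = (-3)*(-9) + (4)*(6) = 51
= [[-59, -66], [44, 51]]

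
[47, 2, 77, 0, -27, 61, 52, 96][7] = 96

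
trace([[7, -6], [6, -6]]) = 1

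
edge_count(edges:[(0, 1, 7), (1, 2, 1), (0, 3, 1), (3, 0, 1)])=4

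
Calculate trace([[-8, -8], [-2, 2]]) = -6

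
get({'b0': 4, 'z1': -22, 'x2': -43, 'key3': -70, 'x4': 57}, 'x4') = 57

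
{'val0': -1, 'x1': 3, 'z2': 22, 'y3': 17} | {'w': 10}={'val0': -1, 'x1': 3, 'z2': 22, 'y3': 17, 'w': 10}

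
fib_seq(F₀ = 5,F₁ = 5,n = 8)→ F_2 = F_1 + F_0 = 10
F_3 = F_2 + F_1 = 15
F_4 = F_3 + F_2 = 25
...
= [5, 5, 10, 15, 25, 40, 65, 105]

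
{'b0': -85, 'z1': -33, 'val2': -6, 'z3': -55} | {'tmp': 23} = {'b0': -85, 'z1': -33, 'val2': -6, 'z3': -55, 'tmp': 23}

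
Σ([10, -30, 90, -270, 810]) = 10 + -30 + 90 + -270 + 810
= 610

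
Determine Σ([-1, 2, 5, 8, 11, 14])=(-1) + 2 + 5 + 8 + 11 + 14
= 39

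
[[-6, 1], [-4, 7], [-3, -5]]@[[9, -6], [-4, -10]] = [[-58, 26], [-64, -46], [-7, 68]]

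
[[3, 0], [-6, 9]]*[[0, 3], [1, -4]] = C[0][0] = (3)*(0) + (0)*(1) = 0
C[0][1] = (3)*(3) + (0)*(-4) = 9
C[1][0] = (-6)*(0) + (9)*(1) = 9
C[1][1] = (-6)*(3) + (9)*(-4) = -54
= [[0, 9], [9, -54]]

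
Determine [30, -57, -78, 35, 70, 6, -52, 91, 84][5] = 6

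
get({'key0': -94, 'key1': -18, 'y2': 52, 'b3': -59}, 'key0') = -94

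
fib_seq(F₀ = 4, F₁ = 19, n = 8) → [4, 19, 23, 42, 65, 107, 172, 279]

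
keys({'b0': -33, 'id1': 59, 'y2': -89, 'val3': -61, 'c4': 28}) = ['b0', 'id1', 'y2', 'val3', 'c4']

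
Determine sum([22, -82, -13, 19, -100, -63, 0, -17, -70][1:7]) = -239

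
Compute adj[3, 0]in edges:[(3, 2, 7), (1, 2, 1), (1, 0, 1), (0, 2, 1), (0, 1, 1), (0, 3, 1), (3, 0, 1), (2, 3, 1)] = 1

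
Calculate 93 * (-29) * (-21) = 56637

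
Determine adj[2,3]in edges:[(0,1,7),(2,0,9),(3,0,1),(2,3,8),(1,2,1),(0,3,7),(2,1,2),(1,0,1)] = 8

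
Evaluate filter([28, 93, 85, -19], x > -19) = [28, 93, 85]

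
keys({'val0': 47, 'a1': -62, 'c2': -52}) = ['val0', 'a1', 'c2']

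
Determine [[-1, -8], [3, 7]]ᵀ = [[-1, 3], [-8, 7]]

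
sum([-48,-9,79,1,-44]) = (-48) + (-9) + 79 + 1 + (-44)
= -21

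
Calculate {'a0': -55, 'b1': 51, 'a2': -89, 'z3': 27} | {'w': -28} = {'a0': -55, 'b1': 51, 'a2': -89, 'z3': 27, 'w': -28}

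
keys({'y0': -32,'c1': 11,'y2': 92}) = ['y0', 'c1', 'y2']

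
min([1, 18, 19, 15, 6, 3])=1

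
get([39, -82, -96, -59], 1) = -82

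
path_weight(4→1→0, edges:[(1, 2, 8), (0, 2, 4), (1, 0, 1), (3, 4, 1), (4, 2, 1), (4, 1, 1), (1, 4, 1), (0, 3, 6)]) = 2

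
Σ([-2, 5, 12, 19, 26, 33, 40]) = (-2) + 5 + 12 + 19 + 26 + 33 + 40
= 133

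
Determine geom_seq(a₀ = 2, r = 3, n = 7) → a_0 = 2*3^0 = 2
a_1 = 2*3^1 = 6
a_2 = 2*3^2 = 18
...
= [2, 6, 18, 54, 162, 486, 1458]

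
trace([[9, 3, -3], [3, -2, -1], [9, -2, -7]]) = diagonal: 9 + (-2) + (-7)
= 0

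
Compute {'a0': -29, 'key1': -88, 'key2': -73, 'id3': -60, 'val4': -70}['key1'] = -88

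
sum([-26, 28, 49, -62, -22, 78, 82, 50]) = (-26) + 28 + 49 + (-62) + (-22) + 78 + 82 + 50
= 177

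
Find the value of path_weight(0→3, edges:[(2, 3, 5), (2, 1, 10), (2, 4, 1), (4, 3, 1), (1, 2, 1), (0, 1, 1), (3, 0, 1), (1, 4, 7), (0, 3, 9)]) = w(0→3)=9
= 9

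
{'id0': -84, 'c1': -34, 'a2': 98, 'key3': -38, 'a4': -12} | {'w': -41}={'id0': -84, 'c1': -34, 'a2': 98, 'key3': -38, 'a4': -12, 'w': -41}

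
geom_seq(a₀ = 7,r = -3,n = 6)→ [7, -21, 63, -189, 567, -1701]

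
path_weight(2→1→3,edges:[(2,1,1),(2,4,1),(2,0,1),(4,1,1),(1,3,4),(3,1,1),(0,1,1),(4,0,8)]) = w(2→1)=1 + w(1→3)=4
= 5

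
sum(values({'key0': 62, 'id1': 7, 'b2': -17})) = 62 + 7 + (-17)
= 52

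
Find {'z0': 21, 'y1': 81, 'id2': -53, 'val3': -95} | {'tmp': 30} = {'z0': 21, 'y1': 81, 'id2': -53, 'val3': -95, 'tmp': 30}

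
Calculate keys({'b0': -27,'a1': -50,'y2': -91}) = ['b0', 'a1', 'y2']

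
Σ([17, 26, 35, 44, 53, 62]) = 237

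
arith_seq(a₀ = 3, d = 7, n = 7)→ a_0 = 3 + 0*7 = 3
a_1 = 3 + 1*7 = 10
a_2 = 3 + 2*7 = 17
...
= [3, 10, 17, 24, 31, 38, 45]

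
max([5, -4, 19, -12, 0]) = 19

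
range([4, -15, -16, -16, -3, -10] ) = 20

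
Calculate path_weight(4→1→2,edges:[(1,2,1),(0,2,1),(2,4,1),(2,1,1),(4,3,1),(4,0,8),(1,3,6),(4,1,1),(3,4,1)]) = 2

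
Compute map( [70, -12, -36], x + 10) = 70+10=80, -12+10=-2, -36+10=-26
= [80, -2, -26]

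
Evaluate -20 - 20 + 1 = -39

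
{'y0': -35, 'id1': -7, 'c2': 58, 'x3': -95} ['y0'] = -35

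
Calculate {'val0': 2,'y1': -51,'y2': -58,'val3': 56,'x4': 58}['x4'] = 58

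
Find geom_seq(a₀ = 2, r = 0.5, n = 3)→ [2.0, 1.0, 0.5]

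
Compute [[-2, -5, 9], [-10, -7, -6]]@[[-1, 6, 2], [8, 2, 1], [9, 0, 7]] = C[0][0] = (-2)*(-1) + (-5)*(8) + (9)*(9) = 43
C[0][1] = (-2)*(6) + (-5)*(2) + (9)*(0) = -22
C[0][2] = (-2)*(2) + (-5)*(1) + (9)*(7) = 54
C[1][0] = (-10)*(-1) + (-7)*(8) + (-6)*(9) = -100
C[1][1] = (-10)*(6) + (-7)*(2) + (-6)*(0) = -74
C[1][2] = (-10)*(2) + (-7)*(1) + (-6)*(7) = -69
= [[43, -22, 54], [-100, -74, -69]]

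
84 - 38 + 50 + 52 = 148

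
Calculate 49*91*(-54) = -240786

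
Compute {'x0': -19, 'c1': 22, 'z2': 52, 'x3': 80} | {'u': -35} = {'x0': -19, 'c1': 22, 'z2': 52, 'x3': 80, 'u': -35}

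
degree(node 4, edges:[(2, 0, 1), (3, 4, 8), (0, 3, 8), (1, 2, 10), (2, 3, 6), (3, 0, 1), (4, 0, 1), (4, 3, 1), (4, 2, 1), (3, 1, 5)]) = 4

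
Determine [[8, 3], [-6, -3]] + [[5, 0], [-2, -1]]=[[13, 3], [-8, -4]]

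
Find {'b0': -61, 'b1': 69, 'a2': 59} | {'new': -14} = {'b0': -61, 'b1': 69, 'a2': 59, 'new': -14}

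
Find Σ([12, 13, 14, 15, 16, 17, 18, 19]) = 124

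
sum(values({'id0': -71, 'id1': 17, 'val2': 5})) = -49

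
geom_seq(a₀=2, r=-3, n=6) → a_0 = 2*(-3)^0 = 2
a_1 = 2*(-3)^1 = -6
a_2 = 2*(-3)^2 = 18
...
= [2, -6, 18, -54, 162, -486]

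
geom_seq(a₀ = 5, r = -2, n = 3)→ a_0 = 5*(-2)^0 = 5
a_1 = 5*(-2)^1 = -10
a_2 = 5*(-2)^2 = 20
= [5, -10, 20]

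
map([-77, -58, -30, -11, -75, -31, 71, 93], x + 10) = [-67, -48, -20, -1, -65, -21, 81, 103]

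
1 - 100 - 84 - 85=-268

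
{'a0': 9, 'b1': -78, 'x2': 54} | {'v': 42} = {'a0': 9, 'b1': -78, 'x2': 54, 'v': 42}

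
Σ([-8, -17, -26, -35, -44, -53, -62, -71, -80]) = (-8) + (-17) + (-26) + (-35) + (-44) + (-53) + (-62) + (-71) + (-80)
= -396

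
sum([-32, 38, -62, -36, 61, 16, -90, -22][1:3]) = -24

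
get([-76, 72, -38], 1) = 72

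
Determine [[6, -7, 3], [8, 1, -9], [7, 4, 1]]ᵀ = [[6, 8, 7], [-7, 1, 4], [3, -9, 1]]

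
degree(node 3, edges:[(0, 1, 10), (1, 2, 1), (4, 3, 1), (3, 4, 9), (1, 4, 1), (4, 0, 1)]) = incident: (4,3), (3,4)
= 2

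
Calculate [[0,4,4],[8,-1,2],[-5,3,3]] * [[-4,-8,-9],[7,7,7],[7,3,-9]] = C[0][0] = (0)*(-4) + (4)*(7) + (4)*(7) = 56
C[0][1] = (0)*(-8) + (4)*(7) + (4)*(3) = 40
C[0][2] = (0)*(-9) + (4)*(7) + (4)*(-9) = -8
C[1][0] = (8)*(-4) + (-1)*(7) + (2)*(7) = -25
C[1][1] = (8)*(-8) + (-1)*(7) + (2)*(3) = -65
C[1][2] = (8)*(-9) + (-1)*(7) + (2)*(-9) = -97
... (3 more cells)
= [[56, 40, -8], [-25, -65, -97], [62, 70, 39]]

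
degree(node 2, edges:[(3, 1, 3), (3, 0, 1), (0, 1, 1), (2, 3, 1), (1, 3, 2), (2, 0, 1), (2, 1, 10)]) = 3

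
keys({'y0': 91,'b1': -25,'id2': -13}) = ['y0', 'b1', 'id2']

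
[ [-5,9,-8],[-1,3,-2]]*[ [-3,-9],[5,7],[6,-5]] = [[12, 148], [6, 40]]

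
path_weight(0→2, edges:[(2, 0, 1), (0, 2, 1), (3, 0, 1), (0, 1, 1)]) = w(0→2)=1
= 1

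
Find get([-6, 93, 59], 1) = 93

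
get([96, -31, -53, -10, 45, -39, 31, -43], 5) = -39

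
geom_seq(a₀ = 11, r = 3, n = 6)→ a_0 = 11*3^0 = 11
a_1 = 11*3^1 = 33
a_2 = 11*3^2 = 99
...
= [11, 33, 99, 297, 891, 2673]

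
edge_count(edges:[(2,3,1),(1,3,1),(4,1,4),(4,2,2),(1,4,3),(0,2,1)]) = 6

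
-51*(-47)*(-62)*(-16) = 2377824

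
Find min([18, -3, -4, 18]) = -4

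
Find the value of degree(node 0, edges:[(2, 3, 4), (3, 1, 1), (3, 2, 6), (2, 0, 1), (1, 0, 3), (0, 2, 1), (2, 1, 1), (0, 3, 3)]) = incident: (2,0), (1,0), (0,2), (0,3)
= 4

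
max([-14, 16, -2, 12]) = 16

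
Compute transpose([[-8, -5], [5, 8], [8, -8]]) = [[-8, 5, 8], [-5, 8, -8]]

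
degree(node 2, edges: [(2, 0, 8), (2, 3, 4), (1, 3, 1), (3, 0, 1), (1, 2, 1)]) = 3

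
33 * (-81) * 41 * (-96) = 10520928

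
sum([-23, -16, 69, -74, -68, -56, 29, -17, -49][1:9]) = slice → [-16, 69, -74, -68, -56, 29, -17, -49]
(-16) + 69 + (-74) + (-68) + (-56) + 29 + (-17) + (-49)
= -182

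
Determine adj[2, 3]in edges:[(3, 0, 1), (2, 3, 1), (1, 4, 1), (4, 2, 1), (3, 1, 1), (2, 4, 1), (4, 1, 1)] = 1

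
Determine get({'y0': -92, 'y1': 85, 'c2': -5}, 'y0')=-92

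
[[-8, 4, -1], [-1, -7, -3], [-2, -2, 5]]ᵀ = [[-8, -1, -2], [4, -7, -2], [-1, -3, 5]]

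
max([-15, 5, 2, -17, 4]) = 5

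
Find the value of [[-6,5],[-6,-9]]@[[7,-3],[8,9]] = C[0][0] = (-6)*(7) + (5)*(8) = -2
C[0][1] = (-6)*(-3) + (5)*(9) = 63
C[1][0] = (-6)*(7) + (-9)*(8) = -114
C[1][1] = (-6)*(-3) + (-9)*(9) = -63
= [[-2, 63], [-114, -63]]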